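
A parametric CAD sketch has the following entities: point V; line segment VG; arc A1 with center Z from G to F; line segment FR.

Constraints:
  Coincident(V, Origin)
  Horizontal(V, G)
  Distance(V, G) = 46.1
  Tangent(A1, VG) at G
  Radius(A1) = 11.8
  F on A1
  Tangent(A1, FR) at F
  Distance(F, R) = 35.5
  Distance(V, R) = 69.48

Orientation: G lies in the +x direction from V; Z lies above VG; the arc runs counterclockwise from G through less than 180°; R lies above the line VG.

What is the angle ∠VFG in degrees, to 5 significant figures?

37.614°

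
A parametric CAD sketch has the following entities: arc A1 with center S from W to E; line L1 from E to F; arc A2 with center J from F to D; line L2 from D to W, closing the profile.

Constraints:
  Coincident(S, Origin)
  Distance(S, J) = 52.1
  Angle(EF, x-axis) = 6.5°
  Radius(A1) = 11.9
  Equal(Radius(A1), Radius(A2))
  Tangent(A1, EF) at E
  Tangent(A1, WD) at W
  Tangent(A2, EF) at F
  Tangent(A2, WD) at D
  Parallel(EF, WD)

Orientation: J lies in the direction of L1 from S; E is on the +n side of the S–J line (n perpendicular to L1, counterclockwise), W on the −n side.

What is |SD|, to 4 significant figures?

53.44

The slot axis is L1's direction at 6.5°, so u = (cos 6.5°, sin 6.5°) = (0.9936, 0.1132) and n = (−sin 6.5°, cos 6.5°) = (-0.1132, 0.9936). S is at the origin and J lies 52.1 along u from S, so J = 52.1·u = (51.77, 5.898). Tangency of A1 to both parallel lines with radius 11.9 puts E and W at S ± 11.9·n: E = (-1.347, 11.82), W = (1.347, -11.82). Equal radii place F and D the same way about J: F = J + 11.9·n = (50.42, 17.72), D = J − 11.9·n = (53.11, -5.926). Then |SD| = |D − S| = 53.44.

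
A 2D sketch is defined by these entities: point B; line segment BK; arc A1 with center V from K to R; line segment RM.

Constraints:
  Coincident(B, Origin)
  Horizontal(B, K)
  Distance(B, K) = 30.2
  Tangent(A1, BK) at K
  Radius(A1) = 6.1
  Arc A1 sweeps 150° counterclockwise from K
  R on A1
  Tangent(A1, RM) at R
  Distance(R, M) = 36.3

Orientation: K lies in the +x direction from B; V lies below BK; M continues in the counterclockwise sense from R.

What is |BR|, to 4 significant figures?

29.44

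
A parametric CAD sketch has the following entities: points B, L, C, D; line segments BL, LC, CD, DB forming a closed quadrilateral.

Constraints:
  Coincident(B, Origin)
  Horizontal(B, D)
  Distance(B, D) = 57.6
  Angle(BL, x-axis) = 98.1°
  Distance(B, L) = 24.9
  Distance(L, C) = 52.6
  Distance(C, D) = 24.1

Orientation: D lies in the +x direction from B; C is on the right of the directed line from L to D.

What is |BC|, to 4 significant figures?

37.26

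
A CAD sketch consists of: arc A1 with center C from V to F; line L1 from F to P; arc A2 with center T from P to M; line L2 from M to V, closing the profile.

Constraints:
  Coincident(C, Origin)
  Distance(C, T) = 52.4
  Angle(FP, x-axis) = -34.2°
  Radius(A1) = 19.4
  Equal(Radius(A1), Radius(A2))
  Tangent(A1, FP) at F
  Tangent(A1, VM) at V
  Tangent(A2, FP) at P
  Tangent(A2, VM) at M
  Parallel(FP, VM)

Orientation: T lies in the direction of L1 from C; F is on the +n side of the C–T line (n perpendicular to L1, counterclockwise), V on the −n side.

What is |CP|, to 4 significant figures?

55.88

Tangency of A1 to both parallel lines with radius 19.4 puts F and V at C ± 19.4·n: F = (10.90, 16.05), V = (-10.90, -16.05). Equal radii place P and M the same way about T: P = T + 19.4·n = (54.24, -13.41), M = T − 19.4·n = (32.43, -45.50). Then |CP| = |P − C| = 55.88.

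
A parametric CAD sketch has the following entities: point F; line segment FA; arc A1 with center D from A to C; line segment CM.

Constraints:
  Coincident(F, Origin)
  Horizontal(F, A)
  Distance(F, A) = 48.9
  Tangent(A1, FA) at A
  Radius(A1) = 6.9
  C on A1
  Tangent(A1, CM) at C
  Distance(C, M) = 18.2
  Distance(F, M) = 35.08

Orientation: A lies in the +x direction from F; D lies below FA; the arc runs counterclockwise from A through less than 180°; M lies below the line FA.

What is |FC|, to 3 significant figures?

43.9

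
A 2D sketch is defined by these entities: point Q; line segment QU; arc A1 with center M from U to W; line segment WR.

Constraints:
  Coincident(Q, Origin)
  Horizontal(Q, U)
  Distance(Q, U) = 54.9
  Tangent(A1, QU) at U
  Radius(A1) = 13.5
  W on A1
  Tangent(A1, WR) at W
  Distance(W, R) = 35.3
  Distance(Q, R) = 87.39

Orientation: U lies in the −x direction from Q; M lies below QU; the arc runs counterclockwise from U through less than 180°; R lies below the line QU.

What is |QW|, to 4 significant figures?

69.10

Checks: |MU| = 13.50 ✓; |MW| = 13.50 ✓; ∠(MW, WR) = 90.00° ✓; |WR| = 35.30 ✓; |QR| = 87.39 ✓.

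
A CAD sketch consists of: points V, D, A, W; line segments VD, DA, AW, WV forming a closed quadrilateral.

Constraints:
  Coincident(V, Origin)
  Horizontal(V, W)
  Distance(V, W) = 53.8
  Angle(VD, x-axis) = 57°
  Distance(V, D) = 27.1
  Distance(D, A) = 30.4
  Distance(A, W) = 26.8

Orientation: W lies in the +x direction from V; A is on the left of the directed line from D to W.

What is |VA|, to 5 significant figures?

51.681

V is at the origin; V and W share the same y with |VW| = 53.8 and W in +x, so W = (53.8, 0). VD runs at 57.0° with |VD| = 27.1, so D = (14.760, 22.728). A is determined by |DA| = 30.4 and |AW| = 26.8 together: it lies at the intersection of circle(D, 30.4) and circle(W, 26.8). With |DW| = 45.174, the foot of the radical line on DW is 24.866 from D and the perpendicular offset is √(30.4² − 24.866²) = 17.488. Taking the left-of-DW solution: A = (45.048, 25.331).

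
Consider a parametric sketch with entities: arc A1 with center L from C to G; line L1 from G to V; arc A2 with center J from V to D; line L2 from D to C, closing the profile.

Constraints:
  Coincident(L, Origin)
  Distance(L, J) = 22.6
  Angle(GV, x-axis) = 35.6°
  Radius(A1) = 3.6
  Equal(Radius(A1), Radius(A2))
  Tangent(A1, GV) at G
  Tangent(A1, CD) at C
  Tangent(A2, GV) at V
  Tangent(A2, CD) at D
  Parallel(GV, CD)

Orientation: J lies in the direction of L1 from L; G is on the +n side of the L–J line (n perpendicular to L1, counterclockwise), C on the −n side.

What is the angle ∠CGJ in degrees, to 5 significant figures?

80.949°

L is at the origin and J lies 22.6 along u from L, so J = 22.6·u = (18.376, 13.156). Tangency of A1 to both parallel lines with radius 3.6 puts G and C at L ± 3.6·n: G = (-2.0956, 2.9272), C = (2.0956, -2.9272). Then cos ∠CGJ = GC·GJ / (|GC||GJ|), giving 80.949°.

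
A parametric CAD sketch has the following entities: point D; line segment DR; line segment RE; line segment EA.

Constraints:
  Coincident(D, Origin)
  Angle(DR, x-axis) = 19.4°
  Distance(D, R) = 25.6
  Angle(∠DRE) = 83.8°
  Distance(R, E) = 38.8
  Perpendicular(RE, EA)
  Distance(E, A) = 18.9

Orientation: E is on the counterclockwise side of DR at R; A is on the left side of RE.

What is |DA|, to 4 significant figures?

36.63

D is at the origin; DR runs at 19.4° with length 25.6, so R = 25.6·(cos 19.4°, sin 19.4°) = (24.15, 8.503). ∠DRE = 83.8°, so RE runs at 19.4° + (180° − 83.8°) = 115.6° from the x-axis; with |RE| = 38.8, E = R + 38.8·(cos 115.6°, sin 115.6°) = (7.382, 43.49). RE is perpendicular to EA; with |EA| = 18.9 on the left of RE, A = E + 18.9·(-0.9018, -0.4321) = (-9.663, 35.33). Then |DA| = |A − D| = 36.63.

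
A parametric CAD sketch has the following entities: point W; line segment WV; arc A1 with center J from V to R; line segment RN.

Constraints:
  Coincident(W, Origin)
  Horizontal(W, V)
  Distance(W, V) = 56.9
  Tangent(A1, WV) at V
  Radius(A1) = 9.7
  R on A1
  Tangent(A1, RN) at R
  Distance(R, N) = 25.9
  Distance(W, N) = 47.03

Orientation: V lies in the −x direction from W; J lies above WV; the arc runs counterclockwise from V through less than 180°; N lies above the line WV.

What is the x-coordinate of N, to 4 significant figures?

-37.05

Checks: |JV| = 9.700 ✓; |JR| = 9.700 ✓; ∠(JR, RN) = 90.00° ✓; |RN| = 25.90 ✓; |WN| = 47.03 ✓.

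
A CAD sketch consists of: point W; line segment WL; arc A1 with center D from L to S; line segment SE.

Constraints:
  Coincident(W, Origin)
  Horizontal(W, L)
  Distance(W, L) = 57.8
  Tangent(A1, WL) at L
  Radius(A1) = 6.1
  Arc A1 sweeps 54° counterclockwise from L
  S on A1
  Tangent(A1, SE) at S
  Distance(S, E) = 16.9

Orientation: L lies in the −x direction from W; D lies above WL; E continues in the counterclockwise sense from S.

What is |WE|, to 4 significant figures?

45.88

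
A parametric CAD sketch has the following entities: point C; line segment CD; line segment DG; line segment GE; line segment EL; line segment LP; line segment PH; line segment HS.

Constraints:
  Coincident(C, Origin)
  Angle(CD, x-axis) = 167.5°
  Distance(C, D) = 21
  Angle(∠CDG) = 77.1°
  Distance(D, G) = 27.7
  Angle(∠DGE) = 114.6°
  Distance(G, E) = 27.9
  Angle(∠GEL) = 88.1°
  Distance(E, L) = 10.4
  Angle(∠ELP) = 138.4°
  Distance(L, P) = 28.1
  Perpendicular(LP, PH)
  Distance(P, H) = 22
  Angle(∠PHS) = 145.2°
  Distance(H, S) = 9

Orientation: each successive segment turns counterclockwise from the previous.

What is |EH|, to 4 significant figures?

38.92

∠ELP = 138.4° gives LP at 109.3° from the x-axis; with |LP| = 28.1, P = (-0.2018, 1.552). LP ⟂ PH, so PH runs at -160.7°; with |PH| = 22.0, H = (-20.97, -5.719). Then |EH| = |H − E| = 38.92.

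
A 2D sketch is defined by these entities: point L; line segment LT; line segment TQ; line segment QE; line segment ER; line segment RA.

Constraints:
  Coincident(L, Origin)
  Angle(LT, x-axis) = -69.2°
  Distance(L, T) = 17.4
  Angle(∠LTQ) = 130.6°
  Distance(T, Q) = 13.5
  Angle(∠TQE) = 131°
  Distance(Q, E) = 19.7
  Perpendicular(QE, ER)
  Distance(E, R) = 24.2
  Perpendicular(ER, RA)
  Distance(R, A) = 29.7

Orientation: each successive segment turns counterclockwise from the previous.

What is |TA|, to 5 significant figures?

14.058

L is at the origin; LT runs at -69.2° with length 17.4, so T = (6.1789, -16.266). ∠LTQ = 130.6° gives TQ at -19.800° from the x-axis; with |TQ| = 13.5, Q = (18.881, -20.839). ∠TQE = 131.0° gives QE at 29.200° from the x-axis; with |QE| = 19.7, E = (36.077, -11.228). The perpendicularity gives ER at right angles to QE, so ER runs at 119.20°; with |ER| = 24.2, R = (24.271, 9.8966). ER ⟂ RA, so RA runs at -150.80°; with |RA| = 29.7, A = (-1.6547, -4.5928). Then |TA| = |A − T| = 14.058.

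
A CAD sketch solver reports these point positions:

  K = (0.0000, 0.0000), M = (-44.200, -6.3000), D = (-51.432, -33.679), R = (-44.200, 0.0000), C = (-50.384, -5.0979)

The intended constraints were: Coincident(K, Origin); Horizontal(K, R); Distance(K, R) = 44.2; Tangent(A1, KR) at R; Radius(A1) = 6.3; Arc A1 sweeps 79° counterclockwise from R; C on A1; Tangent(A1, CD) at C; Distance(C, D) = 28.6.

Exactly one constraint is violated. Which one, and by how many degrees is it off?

Tangent(A1, CD) at C — off by 8.90°.

K = (0.00, 0.00) ✓; K.y = 0.00, R.y = 0.00 ✓; |KR| = 44.20 ✓; ∠(MR, RK) = 90.00° ✓; |MR| = 6.300 ✓; bearing(M→C) − bearing(M→R) = 79.00° ✓; |MC| = 6.300 ✓; ∠(MC, CD) = 81.10° ✗; |CD| = 28.60 ✓.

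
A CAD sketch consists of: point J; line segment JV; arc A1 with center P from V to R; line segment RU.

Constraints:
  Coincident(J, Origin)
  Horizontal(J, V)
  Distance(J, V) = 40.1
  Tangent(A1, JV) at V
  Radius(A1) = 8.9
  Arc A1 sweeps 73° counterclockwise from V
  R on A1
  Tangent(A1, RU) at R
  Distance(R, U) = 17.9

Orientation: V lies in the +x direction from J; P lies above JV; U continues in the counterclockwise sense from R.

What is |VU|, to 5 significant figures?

27.152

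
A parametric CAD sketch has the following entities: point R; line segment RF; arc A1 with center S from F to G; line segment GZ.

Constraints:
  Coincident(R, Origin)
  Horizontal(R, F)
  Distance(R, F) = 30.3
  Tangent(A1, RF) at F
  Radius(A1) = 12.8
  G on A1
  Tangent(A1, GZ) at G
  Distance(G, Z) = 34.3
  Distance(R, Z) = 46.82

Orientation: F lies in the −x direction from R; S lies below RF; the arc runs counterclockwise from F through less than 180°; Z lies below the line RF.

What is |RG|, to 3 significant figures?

44.8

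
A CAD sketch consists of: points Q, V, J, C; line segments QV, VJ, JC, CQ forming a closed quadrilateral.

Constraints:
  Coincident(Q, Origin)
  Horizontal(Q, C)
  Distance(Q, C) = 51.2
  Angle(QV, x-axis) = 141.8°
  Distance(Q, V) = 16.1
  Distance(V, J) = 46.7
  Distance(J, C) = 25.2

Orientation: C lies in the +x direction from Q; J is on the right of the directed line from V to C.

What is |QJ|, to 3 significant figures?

31.0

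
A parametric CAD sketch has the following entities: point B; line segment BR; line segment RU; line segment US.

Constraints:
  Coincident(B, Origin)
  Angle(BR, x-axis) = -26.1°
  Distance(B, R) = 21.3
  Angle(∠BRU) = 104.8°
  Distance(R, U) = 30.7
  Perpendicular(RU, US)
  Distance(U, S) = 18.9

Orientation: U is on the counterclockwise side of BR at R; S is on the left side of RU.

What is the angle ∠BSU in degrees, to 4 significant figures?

92.68°

B is at the origin; BR runs at -26.1° with length 21.3, so R = 21.3·(cos -26.1°, sin -26.1°) = (19.13, -9.371). ∠BRU = 104.8°, so RU runs at -26.1° + (180° − 104.8°) = 49.10° from the x-axis; with |RU| = 30.7, U = R + 30.7·(cos 49.10°, sin 49.10°) = (39.23, 13.83). RU ⟂ US; with |US| = 18.9 on the left of RU, S = U + 18.9·(-0.7559, 0.6547) = (24.94, 26.21). Then cos ∠BSU = SB·SU / (|SB||SU|), giving 92.68°.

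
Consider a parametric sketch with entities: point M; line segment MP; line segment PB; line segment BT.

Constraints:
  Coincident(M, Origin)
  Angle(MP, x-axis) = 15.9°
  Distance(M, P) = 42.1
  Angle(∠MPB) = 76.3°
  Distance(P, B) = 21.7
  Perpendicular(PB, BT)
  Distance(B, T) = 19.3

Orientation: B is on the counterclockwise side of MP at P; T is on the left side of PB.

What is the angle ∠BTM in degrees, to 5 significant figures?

151.50°

M is at the origin; MP runs at 15.9° with length 42.1, so P = 42.1·(cos 15.9°, sin 15.9°) = (40.489, 11.534). ∠MPB = 76.3°, so PB runs at 15.9° + (180° − 76.3°) = 119.60° from the x-axis; with |PB| = 21.7, B = P + 21.7·(cos 119.60°, sin 119.60°) = (29.771, 30.402). PB ⟂ BT; with |BT| = 19.3 on the left of PB, T = B + 19.3·(-0.86949, -0.49394) = (12.990, 20.869). Then cos ∠BTM = TB·TM / (|TB||TM|), giving 151.50°.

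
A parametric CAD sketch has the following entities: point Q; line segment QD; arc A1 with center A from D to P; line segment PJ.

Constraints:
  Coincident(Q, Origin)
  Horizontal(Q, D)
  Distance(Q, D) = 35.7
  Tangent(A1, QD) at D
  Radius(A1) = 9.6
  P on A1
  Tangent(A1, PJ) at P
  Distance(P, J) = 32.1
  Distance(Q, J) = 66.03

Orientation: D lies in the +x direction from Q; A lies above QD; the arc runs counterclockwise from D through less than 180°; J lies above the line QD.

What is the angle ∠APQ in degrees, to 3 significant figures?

25.9°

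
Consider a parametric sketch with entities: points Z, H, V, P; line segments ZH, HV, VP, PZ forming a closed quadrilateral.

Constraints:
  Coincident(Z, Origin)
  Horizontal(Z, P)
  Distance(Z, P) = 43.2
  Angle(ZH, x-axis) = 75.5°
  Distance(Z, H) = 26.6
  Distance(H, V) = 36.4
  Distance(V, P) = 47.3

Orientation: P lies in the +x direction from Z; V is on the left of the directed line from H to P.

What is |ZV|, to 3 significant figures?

59.3

Checks: |HV| = 36.40 ✓; |VP| = 47.30 ✓.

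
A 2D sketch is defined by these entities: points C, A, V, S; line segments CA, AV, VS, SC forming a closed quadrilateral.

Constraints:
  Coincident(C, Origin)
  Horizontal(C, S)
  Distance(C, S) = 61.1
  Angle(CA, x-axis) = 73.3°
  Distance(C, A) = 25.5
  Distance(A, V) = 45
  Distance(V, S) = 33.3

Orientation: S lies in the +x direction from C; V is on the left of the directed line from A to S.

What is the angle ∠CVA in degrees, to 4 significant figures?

22.09°

C is at the origin; C and S share the same y with |CS| = 61.1 and S in +x, so S = (61.1, 0). CA runs at 73.3° with |CA| = 25.5, so A = (7.328, 24.42). V is determined by |AV| = 45.0 and |VS| = 33.3 together: it lies at the intersection of circle(A, 45.0) and circle(S, 33.3). With |AS| = 59.06, the foot of the radical line on AS is 37.29 from A and the perpendicular offset is √(45.0² − 37.29²) = 25.20. Taking the left-of-AS solution: V = (51.69, 31.94).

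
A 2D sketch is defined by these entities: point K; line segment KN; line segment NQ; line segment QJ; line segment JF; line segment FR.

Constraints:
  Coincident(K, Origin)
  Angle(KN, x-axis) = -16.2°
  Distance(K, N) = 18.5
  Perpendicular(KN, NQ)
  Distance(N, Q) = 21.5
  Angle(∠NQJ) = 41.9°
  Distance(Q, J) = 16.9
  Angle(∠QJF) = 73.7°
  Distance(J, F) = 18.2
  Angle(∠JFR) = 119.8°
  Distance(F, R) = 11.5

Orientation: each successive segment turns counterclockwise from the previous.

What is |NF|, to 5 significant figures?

5.2348

K is at the origin; KN runs at -16.2° with length 18.5, so N = (17.765, -5.1613). The perpendicularity gives NQ at right angles to KN, so NQ runs at 73.800°; with |NQ| = 21.5, Q = (23.764, 15.485). ∠NQJ = 41.9° gives QJ at -148.10° from the x-axis; with |QJ| = 16.9, J = (9.4161, 6.5544). ∠QJF = 73.7° gives JF at -41.800° from the x-axis; with |JF| = 18.2, F = (22.984, -5.5765). Then |NF| = |F − N| = 5.2348.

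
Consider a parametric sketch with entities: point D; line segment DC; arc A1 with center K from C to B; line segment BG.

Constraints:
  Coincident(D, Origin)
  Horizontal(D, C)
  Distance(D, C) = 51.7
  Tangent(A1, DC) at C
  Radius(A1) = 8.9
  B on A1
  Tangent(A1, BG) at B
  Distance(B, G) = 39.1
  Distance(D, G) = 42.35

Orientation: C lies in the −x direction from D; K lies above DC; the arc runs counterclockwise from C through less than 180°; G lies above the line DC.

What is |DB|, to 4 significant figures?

44.54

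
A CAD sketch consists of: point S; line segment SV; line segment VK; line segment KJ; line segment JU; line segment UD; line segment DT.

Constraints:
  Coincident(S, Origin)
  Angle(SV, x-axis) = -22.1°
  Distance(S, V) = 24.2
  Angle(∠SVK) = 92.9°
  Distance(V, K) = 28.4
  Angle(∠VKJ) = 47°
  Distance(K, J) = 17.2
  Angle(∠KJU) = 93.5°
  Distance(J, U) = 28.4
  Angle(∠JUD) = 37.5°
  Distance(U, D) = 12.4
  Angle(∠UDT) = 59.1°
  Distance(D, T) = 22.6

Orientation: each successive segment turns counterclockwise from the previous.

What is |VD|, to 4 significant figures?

8.753

S is at the origin; SV runs at -22.1° with length 24.2, so V = (22.42, -9.105). ∠SVK = 92.9° gives VK at 65.00° from the x-axis; with |VK| = 28.4, K = (34.42, 16.63). ∠VKJ = 47.0° gives KJ at -162.0° from the x-axis; with |KJ| = 17.2, J = (18.07, 11.32). ∠KJU = 93.5° gives JU at -75.50° from the x-axis; with |JU| = 28.4, U = (25.18, -16.18). ∠JUD = 37.5° gives UD at 67.00° from the x-axis; with |UD| = 12.4, D = (30.02, -4.762). Then |VD| = |D − V| = 8.753.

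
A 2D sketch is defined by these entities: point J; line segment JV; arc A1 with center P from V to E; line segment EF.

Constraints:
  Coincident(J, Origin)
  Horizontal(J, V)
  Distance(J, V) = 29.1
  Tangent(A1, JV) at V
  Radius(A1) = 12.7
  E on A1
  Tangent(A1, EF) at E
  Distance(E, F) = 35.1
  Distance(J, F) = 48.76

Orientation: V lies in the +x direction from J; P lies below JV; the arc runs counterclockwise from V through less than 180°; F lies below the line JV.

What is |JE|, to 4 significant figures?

20.21

J is at the origin; J and V share the same y with |JV| = 29.1 and V on the +x side, so V = (29.10, 0.000). Since A1 is tangent to JV there, PV ⟂ JV, so P = V + (0, -12.7) = (29.10, -12.70). Since PE ⟂ EF (tangency), |PF| = √(12.7² + 35.1²) = 37.33 regardless of where E sits on A1. So F lies on both circle(J, 48.76) and circle(P, 37.33); the below-JV intersection is F = (13.83, -46.76). E is the foot of the tangent from F: E = (16.44, -11.76).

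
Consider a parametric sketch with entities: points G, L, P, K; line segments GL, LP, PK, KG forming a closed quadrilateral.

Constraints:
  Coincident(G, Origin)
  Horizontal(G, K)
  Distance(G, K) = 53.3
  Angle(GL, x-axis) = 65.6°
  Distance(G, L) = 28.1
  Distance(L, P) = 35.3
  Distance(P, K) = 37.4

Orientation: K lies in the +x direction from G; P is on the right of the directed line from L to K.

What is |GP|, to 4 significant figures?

19.43

Checks: |LP| = 35.30 ✓; |PK| = 37.40 ✓.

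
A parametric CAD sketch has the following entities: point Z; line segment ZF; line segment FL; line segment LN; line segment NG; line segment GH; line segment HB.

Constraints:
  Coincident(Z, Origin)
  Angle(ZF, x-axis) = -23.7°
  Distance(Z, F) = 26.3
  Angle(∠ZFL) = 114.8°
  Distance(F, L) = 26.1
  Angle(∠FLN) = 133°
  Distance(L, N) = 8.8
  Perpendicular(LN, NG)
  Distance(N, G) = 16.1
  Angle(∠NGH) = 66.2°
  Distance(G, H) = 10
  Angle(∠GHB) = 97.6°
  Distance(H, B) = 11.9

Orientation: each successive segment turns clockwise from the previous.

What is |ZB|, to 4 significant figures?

44.15

∠NGH = 66.2° gives GH at 20.30° from the x-axis; with |GH| = 10.0, H = (16.44, -27.76). ∠GHB = 97.6° gives HB at -62.10° from the x-axis; with |HB| = 11.9, B = (22.01, -38.28). Then |ZB| = |B − Z| = 44.15.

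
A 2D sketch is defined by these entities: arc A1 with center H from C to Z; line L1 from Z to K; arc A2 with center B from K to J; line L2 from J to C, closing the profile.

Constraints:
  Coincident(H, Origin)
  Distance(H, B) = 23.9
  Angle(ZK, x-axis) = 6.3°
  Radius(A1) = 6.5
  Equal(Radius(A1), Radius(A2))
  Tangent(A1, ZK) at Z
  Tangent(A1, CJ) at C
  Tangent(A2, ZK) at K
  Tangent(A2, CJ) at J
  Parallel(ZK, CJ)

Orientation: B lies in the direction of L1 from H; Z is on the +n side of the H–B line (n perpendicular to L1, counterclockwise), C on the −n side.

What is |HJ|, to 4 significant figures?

24.77

Tangency of A1 to both parallel lines with radius 6.5 puts Z and C at H ± 6.5·n: Z = (-0.7133, 6.461), C = (0.7133, -6.461). Equal radii place K and J the same way about B: K = B + 6.5·n = (23.04, 9.083), J = B − 6.5·n = (24.47, -3.838). Then |HJ| = |J − H| = 24.77.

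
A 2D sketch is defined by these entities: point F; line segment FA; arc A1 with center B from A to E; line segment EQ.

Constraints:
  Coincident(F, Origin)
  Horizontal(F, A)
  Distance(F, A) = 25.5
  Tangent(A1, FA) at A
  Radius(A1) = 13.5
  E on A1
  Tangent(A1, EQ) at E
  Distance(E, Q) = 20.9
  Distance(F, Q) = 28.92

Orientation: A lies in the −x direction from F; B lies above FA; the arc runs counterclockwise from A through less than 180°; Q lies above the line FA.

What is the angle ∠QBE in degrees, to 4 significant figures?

57.14°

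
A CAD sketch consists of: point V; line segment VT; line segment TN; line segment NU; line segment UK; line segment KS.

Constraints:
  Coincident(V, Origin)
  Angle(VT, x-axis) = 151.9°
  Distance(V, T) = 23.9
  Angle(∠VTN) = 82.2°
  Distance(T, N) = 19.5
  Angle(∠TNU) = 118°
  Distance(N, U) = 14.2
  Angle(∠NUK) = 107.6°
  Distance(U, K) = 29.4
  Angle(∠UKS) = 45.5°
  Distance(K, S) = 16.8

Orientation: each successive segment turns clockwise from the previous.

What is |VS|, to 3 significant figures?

7.22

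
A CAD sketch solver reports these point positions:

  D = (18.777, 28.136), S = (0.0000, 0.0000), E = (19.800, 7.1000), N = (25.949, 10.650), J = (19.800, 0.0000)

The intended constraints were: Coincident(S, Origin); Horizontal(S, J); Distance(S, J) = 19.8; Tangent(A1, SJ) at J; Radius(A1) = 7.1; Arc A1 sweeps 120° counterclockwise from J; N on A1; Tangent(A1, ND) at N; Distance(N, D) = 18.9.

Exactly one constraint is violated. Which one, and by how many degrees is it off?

Tangent(A1, ND) at N — off by 7.70°.

S = (0.00, 0.00) ✓; S.y = 0.00, J.y = 0.00 ✓; |SJ| = 19.80 ✓; ∠(EJ, JS) = 90.00° ✓; |EJ| = 7.100 ✓; bearing(E→N) − bearing(E→J) = 120.0° ✓; |EN| = 7.100 ✓; ∠(EN, ND) = 97.70° ✗; |ND| = 18.90 ✓.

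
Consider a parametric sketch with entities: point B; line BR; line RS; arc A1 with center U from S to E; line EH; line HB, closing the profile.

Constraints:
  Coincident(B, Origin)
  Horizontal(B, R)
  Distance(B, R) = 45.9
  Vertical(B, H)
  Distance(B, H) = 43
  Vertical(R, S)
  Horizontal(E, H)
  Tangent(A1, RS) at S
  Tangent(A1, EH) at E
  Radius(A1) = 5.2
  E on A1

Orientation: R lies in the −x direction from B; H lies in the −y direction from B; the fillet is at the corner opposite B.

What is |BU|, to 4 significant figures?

55.55

B is at the origin; BR is horizontal with |BR| = 45.9 and R on the −x side, so R = (-45.90, 0.000). BH is vertical with |BH| = 43.0 and H on the −y side, so H = (0.000, -43.00). The virtual corner opposite B is at (-45.90, -43.00). Tangency of A1 to RS means the radius US is perpendicular to RS and A1 meets EH tangentially, so UE is at right angles to EH, with radius 5.2, so the center U sits 5.2 in from both sides at U = (-40.70, -37.80). Then |BU| = |U − B| = 55.55.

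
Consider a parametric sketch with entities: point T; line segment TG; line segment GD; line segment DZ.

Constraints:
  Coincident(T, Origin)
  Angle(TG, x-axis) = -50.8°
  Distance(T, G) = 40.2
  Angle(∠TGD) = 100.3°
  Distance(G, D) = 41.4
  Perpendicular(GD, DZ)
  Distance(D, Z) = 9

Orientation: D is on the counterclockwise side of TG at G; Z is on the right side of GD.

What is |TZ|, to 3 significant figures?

68.7

∠TGD = 100.3°, so GD runs at -50.8° + (180° − 100.3°) = 28.9° from the x-axis; with |GD| = 41.4, D = G + 41.4·(cos 28.9°, sin 28.9°) = (61.7, -11.1). GD is perpendicular to DZ; with |DZ| = 9.0 on the right of GD, Z = D + 9.0·(0.483, -0.875) = (66.0, -19.0). Then |TZ| = |Z − T| = 68.7.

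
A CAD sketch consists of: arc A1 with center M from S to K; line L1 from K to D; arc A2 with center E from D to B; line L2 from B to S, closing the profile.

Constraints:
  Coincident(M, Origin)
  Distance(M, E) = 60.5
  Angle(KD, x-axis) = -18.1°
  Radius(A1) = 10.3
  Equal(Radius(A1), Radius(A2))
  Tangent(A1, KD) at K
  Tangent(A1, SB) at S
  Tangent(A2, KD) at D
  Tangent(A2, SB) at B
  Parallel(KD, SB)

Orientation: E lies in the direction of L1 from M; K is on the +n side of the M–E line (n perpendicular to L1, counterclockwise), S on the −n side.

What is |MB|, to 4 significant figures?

61.37

Tangency of A1 to both parallel lines with radius 10.3 puts K and S at M ± 10.3·n: K = (3.200, 9.790), S = (-3.200, -9.790). Equal radii place D and B the same way about E: D = E + 10.3·n = (60.71, -9.006), B = E − 10.3·n = (54.31, -28.59). Then |MB| = |B − M| = 61.37.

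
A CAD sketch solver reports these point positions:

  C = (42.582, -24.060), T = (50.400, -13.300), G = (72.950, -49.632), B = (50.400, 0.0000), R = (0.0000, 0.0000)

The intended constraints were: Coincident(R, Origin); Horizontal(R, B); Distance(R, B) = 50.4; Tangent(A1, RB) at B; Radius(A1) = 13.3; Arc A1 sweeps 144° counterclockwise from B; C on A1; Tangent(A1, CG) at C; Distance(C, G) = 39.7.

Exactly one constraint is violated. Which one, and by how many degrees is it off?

Tangent(A1, CG) at C — off by 4.10°.

R = (0.00, 0.00) ✓; R.y = 0.00, B.y = 0.00 ✓; |RB| = 50.40 ✓; ∠(TB, BR) = 90.00° ✓; |TB| = 13.30 ✓; bearing(T→C) − bearing(T→B) = 144.0° ✓; |TC| = 13.30 ✓; ∠(TC, CG) = 94.10° ✗; |CG| = 39.70 ✓.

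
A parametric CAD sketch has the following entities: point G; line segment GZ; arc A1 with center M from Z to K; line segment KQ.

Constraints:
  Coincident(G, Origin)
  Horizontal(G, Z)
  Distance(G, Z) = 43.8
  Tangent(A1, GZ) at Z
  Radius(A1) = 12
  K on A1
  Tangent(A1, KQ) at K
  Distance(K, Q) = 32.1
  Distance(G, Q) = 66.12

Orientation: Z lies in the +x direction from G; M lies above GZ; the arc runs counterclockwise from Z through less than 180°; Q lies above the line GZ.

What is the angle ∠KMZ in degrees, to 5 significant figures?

104.43°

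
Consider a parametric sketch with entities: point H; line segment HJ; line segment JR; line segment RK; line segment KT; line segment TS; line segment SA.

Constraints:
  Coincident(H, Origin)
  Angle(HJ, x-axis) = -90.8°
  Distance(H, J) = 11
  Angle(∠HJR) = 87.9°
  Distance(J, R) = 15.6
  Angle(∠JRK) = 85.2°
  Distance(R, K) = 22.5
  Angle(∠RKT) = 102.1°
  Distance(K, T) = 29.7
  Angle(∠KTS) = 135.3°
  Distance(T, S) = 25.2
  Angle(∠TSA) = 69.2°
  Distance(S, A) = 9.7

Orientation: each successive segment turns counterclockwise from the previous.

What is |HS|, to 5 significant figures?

36.164

∠RKT = 102.1° gives KT at 174.00° from the x-axis; with |KT| = 29.7, T = (-16.486, 14.832). ∠KTS = 135.3° gives TS at -141.30° from the x-axis; with |TS| = 25.2, S = (-36.153, -0.92402). Then |HS| = |S − H| = 36.164.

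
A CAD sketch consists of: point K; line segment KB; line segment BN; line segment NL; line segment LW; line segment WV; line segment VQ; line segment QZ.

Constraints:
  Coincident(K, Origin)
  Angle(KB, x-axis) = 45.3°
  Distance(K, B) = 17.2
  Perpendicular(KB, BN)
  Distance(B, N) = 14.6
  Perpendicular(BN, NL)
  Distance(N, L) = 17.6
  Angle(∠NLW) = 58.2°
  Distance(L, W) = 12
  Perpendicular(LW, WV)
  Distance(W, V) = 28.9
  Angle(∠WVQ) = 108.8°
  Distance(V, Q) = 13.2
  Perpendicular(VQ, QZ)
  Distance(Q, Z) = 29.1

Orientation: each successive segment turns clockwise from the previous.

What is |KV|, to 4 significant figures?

36.26

K is at the origin; KB runs at 45.3° with length 17.2, so B = (12.10, 12.23). The perpendicularity gives BN at right angles to KB, so BN runs at -44.70°; with |BN| = 14.6, N = (22.48, 1.956). BN ⟂ NL, so NL runs at -134.7°; with |NL| = 17.6, L = (10.10, -10.55). ∠NLW = 58.2° gives LW at 103.5° from the x-axis; with |LW| = 12.0, W = (7.295, 1.115). The perpendicularity gives WV at right angles to LW, so WV runs at 13.50°; with |WV| = 28.9, V = (35.40, 7.861). Then |KV| = |V − K| = 36.26.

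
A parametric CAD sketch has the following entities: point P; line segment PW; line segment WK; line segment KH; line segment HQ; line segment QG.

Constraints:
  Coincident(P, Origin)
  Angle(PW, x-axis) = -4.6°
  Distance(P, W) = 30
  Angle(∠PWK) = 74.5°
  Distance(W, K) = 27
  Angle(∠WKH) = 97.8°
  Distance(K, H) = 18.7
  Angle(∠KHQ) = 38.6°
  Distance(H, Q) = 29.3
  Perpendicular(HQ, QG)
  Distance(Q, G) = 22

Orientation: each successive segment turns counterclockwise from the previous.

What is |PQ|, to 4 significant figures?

30.59

P is at the origin; PW runs at -4.6° with length 30.0, so W = (29.90, -2.406). ∠PWK = 74.5° gives WK at 100.9° from the x-axis; with |WK| = 27.0, K = (24.80, 24.11). ∠WKH = 97.8° gives KH at -176.9° from the x-axis; with |KH| = 18.7, H = (6.125, 23.10). ∠KHQ = 38.6° gives HQ at -35.50° from the x-axis; with |HQ| = 29.3, Q = (29.98, 6.081). Then |PQ| = |Q − P| = 30.59.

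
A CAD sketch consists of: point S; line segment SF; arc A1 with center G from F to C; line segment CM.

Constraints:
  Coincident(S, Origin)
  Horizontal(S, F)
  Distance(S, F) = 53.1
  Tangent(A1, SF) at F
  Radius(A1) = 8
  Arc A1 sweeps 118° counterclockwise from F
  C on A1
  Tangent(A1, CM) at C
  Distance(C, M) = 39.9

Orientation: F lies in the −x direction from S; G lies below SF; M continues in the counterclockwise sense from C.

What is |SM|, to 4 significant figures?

62.64

S is at the origin; SF is horizontal with |SF| = 53.1 and F on the −x side, so F = (-53.10, 0.000). A1 meets SF tangentially, so GF is at right angles to SF, so G = F + (0, -8) = (-53.10, -8.000). On A1, F sits at bearing 90° from G; a 118° counterclockwise sweep puts C at bearing 208°, so C = G + 8.0·(cos 208°, sin 208°) = (-60.16, -11.76). Since A1 is tangent to CM there, GC ⟂ CM, so CM runs along (−sin 208°, cos 208°); with |CM| = 39.9, M = (-41.43, -46.99). Then |SM| = |M − S| = 62.64.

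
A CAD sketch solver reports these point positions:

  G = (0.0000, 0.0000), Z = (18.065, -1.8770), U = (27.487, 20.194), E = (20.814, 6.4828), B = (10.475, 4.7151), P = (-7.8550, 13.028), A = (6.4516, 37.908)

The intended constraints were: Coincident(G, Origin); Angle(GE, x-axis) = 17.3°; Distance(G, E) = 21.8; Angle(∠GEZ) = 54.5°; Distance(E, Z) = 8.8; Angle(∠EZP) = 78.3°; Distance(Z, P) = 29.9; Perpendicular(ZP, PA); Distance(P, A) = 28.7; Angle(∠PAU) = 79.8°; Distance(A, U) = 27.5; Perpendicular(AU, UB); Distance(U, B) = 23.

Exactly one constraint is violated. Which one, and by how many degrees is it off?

Perpendicular(AU, UB) — off by 7.60°.

G = (0.00, 0.00) ✓; GE at 17.30° ✓; |GE| = 21.80 ✓; ∠GEZ = 54.50° ✓; |EZ| = 8.800 ✓; ∠EZP = 78.30° ✓; |ZP| = 29.90 ✓; ∠(ZP, PA) = 90.00° ✓; |PA| = 28.70 ✓; ∠PAU = 79.80° ✓; |AU| = 27.50 ✓; ∠(AU, UB) = 97.60° ✗; |UB| = 23.00 ✓.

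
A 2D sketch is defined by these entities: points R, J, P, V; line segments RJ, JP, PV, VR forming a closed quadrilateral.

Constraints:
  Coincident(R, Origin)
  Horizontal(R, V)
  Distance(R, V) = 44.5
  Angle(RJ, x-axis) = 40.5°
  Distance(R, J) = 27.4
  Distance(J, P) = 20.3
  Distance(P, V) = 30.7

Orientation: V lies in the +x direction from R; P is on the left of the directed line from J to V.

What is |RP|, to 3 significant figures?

47.7

R is at the origin; R and V share the same y with |RV| = 44.5 and V in +x, so V = (44.5, 0). RJ runs at 40.5° with |RJ| = 27.4, so J = (20.8, 17.8). P is determined by |JP| = 20.3 and |PV| = 30.7 together: it lies at the intersection of circle(J, 20.3) and circle(V, 30.7). With |JV| = 29.6, the foot of the radical line on JV is 5.85 from J and the perpendicular offset is √(20.3² − 5.85²) = 19.4. Taking the left-of-JV solution: P = (37.2, 29.8).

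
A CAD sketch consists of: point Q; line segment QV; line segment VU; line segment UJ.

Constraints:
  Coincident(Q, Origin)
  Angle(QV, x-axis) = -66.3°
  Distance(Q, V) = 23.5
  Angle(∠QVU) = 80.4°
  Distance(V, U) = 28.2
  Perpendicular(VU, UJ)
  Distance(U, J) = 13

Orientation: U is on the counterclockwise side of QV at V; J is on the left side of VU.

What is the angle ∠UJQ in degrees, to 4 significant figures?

112.7°

Q is at the origin; QV runs at -66.3° with length 23.5, so V = 23.5·(cos -66.3°, sin -66.3°) = (9.446, -21.52). ∠QVU = 80.4°, so VU runs at -66.3° + (180° − 80.4°) = 33.30° from the x-axis; with |VU| = 28.2, U = V + 28.2·(cos 33.30°, sin 33.30°) = (33.02, -6.036). VU is perpendicular to UJ; with |UJ| = 13.0 on the left of VU, J = U + 13.0·(-0.5490, 0.8358) = (25.88, 4.830). Then cos ∠UJQ = JU·JQ / (|JU||JQ|), giving 112.7°.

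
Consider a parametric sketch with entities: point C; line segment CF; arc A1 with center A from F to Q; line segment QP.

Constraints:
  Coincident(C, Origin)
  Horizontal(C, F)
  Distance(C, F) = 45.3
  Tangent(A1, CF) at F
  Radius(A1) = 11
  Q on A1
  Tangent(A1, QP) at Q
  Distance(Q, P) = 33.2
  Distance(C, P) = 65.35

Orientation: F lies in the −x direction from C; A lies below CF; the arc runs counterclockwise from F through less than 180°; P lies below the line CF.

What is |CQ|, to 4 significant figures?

57.61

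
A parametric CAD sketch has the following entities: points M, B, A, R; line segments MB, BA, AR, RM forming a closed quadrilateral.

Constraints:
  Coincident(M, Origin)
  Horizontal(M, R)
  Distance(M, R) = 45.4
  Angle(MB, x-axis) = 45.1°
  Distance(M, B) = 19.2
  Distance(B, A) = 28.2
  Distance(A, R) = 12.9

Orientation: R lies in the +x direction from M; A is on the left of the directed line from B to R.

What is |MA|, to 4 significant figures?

43.52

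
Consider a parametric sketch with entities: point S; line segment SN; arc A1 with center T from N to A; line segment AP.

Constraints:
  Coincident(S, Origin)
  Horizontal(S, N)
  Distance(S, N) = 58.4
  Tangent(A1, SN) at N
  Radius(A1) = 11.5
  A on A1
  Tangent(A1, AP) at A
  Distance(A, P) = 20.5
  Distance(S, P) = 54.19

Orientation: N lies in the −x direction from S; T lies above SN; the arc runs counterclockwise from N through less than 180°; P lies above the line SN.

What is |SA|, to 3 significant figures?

48.1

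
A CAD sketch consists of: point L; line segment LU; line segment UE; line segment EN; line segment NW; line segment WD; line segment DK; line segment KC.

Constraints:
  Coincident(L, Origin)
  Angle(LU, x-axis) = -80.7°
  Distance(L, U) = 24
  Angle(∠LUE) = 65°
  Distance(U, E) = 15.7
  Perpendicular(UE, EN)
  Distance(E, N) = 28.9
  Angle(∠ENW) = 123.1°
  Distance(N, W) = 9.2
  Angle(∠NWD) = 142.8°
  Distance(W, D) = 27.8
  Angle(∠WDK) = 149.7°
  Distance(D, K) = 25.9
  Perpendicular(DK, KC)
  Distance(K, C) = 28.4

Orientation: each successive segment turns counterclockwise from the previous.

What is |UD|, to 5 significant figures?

37.543

L is at the origin; LU runs at -80.7° with length 24.0, so U = (3.8785, -23.685). ∠LUE = 65.0° gives UE at 34.300° from the x-axis; with |UE| = 15.7, E = (16.848, -14.837). UE ⟂ EN, so EN runs at 124.30°; with |EN| = 28.9, N = (0.56233, 9.0371). ∠ENW = 123.1° gives NW at -178.80° from the x-axis; with |NW| = 9.2, W = (-8.6357, 8.8444). ∠NWD = 142.8° gives WD at -141.60° from the x-axis; with |WD| = 27.8, D = (-30.422, -8.4235). Then |UD| = |D − U| = 37.543.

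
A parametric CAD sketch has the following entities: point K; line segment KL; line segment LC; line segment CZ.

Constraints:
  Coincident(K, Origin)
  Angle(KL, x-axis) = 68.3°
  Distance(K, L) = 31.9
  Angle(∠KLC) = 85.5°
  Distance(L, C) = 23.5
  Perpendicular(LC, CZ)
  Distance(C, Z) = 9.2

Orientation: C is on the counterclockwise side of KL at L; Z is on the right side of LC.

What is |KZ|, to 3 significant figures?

46.1

K is at the origin; KL runs at 68.3° with length 31.9, so L = 31.9·(cos 68.3°, sin 68.3°) = (11.8, 29.6). ∠KLC = 85.5°, so LC runs at 68.3° + (180° − 85.5°) = 163° from the x-axis; with |LC| = 23.5, C = L + 23.5·(cos 163°, sin 163°) = (-10.7, 36.6). The perpendicularity gives CZ at right angles to LC; with |CZ| = 9.2 on the right of LC, Z = C + 9.2·(0.296, 0.955) = (-7.93, 45.4). Then |KZ| = |Z − K| = 46.1.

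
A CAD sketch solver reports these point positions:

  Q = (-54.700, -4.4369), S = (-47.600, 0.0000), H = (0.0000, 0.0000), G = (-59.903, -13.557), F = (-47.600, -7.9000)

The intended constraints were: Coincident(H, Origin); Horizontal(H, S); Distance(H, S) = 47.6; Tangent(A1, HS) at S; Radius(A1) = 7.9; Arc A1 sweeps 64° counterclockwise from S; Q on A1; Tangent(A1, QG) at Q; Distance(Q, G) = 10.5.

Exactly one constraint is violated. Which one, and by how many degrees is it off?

Tangent(A1, QG) at Q — off by 3.70°.

H = (0.00, 0.00) ✓; H.y = 0.00, S.y = 0.00 ✓; |HS| = 47.60 ✓; ∠(FS, SH) = 90.00° ✓; |FS| = 7.900 ✓; bearing(F→Q) − bearing(F→S) = 64.00° ✓; |FQ| = 7.900 ✓; ∠(FQ, QG) = 93.70° ✗; |QG| = 10.50 ✓.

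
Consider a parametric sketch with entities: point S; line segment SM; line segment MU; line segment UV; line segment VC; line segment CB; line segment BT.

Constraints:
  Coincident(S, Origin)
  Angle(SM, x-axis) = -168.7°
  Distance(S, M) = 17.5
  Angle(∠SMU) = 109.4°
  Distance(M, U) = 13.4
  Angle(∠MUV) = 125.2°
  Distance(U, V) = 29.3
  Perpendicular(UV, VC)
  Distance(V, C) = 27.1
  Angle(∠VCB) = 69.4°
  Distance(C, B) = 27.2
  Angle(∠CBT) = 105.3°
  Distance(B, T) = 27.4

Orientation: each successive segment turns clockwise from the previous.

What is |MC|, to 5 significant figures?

40.393

S is at the origin; SM runs at -168.7° with length 17.5, so M = (-17.161, -3.4291). ∠SMU = 109.4° gives MU at 120.70° from the x-axis; with |MU| = 13.4, U = (-24.002, 8.0930). ∠MUV = 125.2° gives UV at 65.900° from the x-axis; with |UV| = 29.3, V = (-12.038, 34.839). The perpendicularity gives VC at right angles to UV, so VC runs at -24.100°; with |VC| = 27.1, C = (12.700, 23.773). Then |MC| = |C − M| = 40.393.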